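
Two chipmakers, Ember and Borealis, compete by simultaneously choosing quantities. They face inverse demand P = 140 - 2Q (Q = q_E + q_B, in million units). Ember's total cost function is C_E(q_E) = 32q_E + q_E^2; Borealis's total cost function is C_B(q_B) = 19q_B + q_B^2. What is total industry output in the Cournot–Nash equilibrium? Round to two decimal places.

28.63

Ember's profit: π_E = (140 - 2Q)q_E - (32q_E + q_E²). Setting ∂π_E/∂q_E = 0: 108 - 6q_E - 2(q_B) = 0.
Borealis's profit: π_B = (140 - 2Q)q_B - (19q_B + q_B²). Setting ∂π_B/∂q_B = 0: 121 - 6q_B - 2(q_E) = 0.
So q_E = (108 - 2q_B)/6 and q_B = (121 - 2q_E)/6.
Substituting one into the other gives q_E = 203/16 and q_B = 255/16.
Total output Q = 203/16 + 255/16 = 229/8.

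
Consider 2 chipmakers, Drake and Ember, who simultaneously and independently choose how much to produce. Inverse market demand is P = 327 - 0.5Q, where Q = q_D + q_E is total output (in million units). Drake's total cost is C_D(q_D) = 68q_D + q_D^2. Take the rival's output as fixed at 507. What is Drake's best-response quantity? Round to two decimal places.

With the rival's output fixed at 507, Drake's profit is π_D = (327 - (1/2)·507 - (1/2)q_D)q_D - (68q_D + q_D²) = (147/2 - (1/2)q_D)q_D - (68q_D + q_D²).
∂π_D/∂q_D = 11/2 - 3q_D = 0, so q_D = 11/6.

1.83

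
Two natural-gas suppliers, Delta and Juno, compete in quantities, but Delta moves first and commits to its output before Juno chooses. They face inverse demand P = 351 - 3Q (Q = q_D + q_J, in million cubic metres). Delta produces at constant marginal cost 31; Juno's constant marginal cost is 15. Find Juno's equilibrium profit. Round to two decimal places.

The follower Juno best-responds to any q_D: π_J = (351 - 3Q)q_J - 15q_J.
Setting the follower's marginal profit to zero, 336 - 3q_D - 6q_J = 0, i.e. q_J = (336 - 3q_D)/6.
The leader anticipates this reaction. Substituting into P = 351 - 3Q gives P = 183 - (3/2)q_D, so π_D = (183 - (3/2)q_D)q_D - 31q_D.
Maximising: ∂π_D/∂q_D = 152 - 3q_D = 0, giving q_D = 152/3.
Then q_J = (336 - 3·(152/3))/6 = 92/3.
Price P = 351 - 3·(244/3) = 107.
Juno's profit: (107 - 15)·(92/3) = 2821.3333.

2821.33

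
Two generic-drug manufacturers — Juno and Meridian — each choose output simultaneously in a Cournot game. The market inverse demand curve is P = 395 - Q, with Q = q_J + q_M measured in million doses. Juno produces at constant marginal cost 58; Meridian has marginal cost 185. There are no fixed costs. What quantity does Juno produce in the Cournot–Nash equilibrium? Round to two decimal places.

154.67

Juno's profit: π_J = (395 - Q)q_J - (58q_J). Setting ∂π_J/∂q_J = 0: 337 - 2q_J - (q_M) = 0.
Meridian's first-order condition: 210 - 2q_M - (q_J) = 0.
So q_J = (337 - q_M)/2 and q_M = (210 - q_J)/2.
Substituting one into the other gives q_J = 464/3 and q_M = 83/3.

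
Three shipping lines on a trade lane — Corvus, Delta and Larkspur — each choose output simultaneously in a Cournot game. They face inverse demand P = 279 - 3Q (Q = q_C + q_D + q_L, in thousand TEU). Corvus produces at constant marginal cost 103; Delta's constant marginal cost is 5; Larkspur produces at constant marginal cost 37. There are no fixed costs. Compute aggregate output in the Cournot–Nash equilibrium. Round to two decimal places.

Corvus's profit: π_C = (279 - 3Q)q_C - (103q_C). Setting ∂π_C/∂q_C = 0: 176 - 6q_C - 3(q_D + q_L) = 0.
Delta's profit: π_D = (279 - 3Q)q_D - (5q_D). Setting ∂π_D/∂q_D = 0: 274 - 6q_D - 3(q_C + q_L) = 0.
Larkspur's first-order condition: 242 - 6q_L - 3(q_C + q_D) = 0.
Summing all 3 equations gives 692 − 12Q = 0, hence Q = 173/3.
Back-substituting: q_C = (176 − 173)/3 = 1, q_D = (274 − 173)/3 = 101/3, q_L = (242 − 173)/3 = 23.
Total output Q = 1 + 101/3 + 23 = 173/3.

57.67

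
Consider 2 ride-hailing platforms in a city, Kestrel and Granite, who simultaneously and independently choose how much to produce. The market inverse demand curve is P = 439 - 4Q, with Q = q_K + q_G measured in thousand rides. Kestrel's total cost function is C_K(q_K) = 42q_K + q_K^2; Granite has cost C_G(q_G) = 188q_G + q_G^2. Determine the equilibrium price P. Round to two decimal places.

253.86

Kestrel's profit: π_K = (439 - 4Q)q_K - (42q_K + q_K²). Setting ∂π_K/∂q_K = 0: 397 - 10q_K - 4(q_G) = 0.
Granite's profit: π_G = (439 - 4Q)q_G - (188q_G + q_G²). Setting ∂π_G/∂q_G = 0: 251 - 10q_G - 4(q_K) = 0.
Rearranging gives the reaction functions q_K = (397 - 4q_G)/10 and q_G = (251 - 4q_K)/10.
Solving the pair: q_K = 1483/42, q_G = 461/42.
Total output Q = 324/7, so price P = 439 - 4·(324/7) = 1777/7.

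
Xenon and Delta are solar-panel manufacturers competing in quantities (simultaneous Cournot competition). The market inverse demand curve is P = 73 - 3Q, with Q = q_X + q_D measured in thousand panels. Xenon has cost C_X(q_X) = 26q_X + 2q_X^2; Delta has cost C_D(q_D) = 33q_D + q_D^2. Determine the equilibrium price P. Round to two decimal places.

51.24

Xenon's profit: π_X = (73 - 3Q)q_X - (26q_X + 2q_X²). Setting ∂π_X/∂q_X = 0: 47 - 10q_X - 3(q_D) = 0.
Delta's profit: π_D = (73 - 3Q)q_D - (33q_D + q_D²). Setting ∂π_D/∂q_D = 0: 40 - 8q_D - 3(q_X) = 0.
Rearranging gives the reaction functions q_X = (47 - 3q_D)/10 and q_D = (40 - 3q_X)/8.
Solving the pair: q_X = 256/71, q_D = 259/71.
Total output Q = 515/71, so price P = 73 - 3·(515/71) = 51.2394.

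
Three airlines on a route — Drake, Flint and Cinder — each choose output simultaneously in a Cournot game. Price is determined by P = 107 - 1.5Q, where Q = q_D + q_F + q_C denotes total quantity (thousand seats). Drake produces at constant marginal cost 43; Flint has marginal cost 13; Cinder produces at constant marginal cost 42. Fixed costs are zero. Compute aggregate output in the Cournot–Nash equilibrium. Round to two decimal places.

37.17

Drake's profit: π_D = (107 - 1.5Q)q_D - (43q_D). Setting ∂π_D/∂q_D = 0: 64 - 3q_D - (3/2)(q_F + q_C) = 0.
Flint's first-order condition: 94 - 3q_F - (3/2)(q_D + q_C) = 0.
Cinder's profit: π_C = (107 - 1.5Q)q_C - (42q_C). Setting ∂π_C/∂q_C = 0: 65 - 3q_C - (3/2)(q_D + q_F) = 0.
Adding the 3 conditions: 223 − 3Q − 3Q = 0, i.e. Q = 223/6.
Back-substituting: q_D = (64 − 223/4)/(3/2) = 11/2, q_F = (94 − 223/4)/(3/2) = 51/2, q_C = (65 − 223/4)/(3/2) = 37/6.
Total output Q = 11/2 + 51/2 + 37/6 = 223/6.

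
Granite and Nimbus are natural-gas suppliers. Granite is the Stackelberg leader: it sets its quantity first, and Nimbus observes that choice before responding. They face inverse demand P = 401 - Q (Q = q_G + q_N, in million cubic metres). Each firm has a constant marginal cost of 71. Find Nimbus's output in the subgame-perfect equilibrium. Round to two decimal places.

82.50

Solve by backward induction. Given q_G, the follower Nimbus maximises π_N = (401 - q_G - q_N)q_N - 71q_N.
Follower FOC: 330 - q_G - 2q_N = 0, so q_N(q_G) = (330 - q_G)/2.
Granite substitutes q_N(q_G) into its own profit: π_G = q_G(401 - q_G - (330 - q_G)/2) - 71q_G = (236 - (1/2)q_G)q_G - 71q_G.
Leader FOC: 165 - q_G = 0, so q_G = 165.
Then q_N = (330 - 165)/2 = 165/2.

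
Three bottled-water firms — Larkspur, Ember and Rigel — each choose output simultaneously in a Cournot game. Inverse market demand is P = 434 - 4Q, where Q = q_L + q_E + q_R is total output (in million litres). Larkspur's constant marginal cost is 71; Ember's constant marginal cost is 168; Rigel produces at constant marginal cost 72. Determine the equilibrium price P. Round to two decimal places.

Larkspur's profit: π_L = (434 - 4Q)q_L - (71q_L). Setting ∂π_L/∂q_L = 0: 363 - 8q_L - 4(q_E + q_R) = 0.
Ember's profit: π_E = (434 - 4Q)q_E - (168q_E). Setting ∂π_E/∂q_E = 0: 266 - 8q_E - 4(q_L + q_R) = 0.
Rigel's first-order condition: 362 - 8q_R - 4(q_L + q_E) = 0.
Adding the 3 first-order conditions: 991 − 16Q = 0, so Q = 991/16.
Back-substituting: q_L = (363 − 991/4)/4 = 461/16, q_E = (266 − 991/4)/4 = 73/16, q_R = (362 − 991/4)/4 = 457/16.
Total output Q = 991/16, so price P = 434 - 4·(991/16) = 745/4.

186.25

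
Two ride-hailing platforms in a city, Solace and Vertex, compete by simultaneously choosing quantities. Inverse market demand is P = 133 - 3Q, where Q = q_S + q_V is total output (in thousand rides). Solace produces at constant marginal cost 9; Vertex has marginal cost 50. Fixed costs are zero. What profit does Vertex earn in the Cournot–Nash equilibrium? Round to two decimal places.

Solace's profit: π_S = (133 - 3Q)q_S - (9q_S). Setting ∂π_S/∂q_S = 0: 124 - 6q_S - 3(q_V) = 0.
Vertex's first-order condition: 83 - 6q_V - 3(q_S) = 0.
Rearranging gives the reaction functions q_S = (124 - 3q_V)/6 and q_V = (83 - 3q_S)/6.
Solving the pair: q_S = 55/3, q_V = 14/3.
Price P = 133 - 3·23 = 64.
Vertex's profit: (64 - 50)·(14/3) = 196/3.

65.33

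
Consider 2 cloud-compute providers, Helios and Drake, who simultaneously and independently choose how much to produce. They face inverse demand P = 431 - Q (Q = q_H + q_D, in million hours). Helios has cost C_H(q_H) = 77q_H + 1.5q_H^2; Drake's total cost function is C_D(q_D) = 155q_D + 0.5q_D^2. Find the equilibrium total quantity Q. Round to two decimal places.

129.43

Helios's profit: π_H = (431 - Q)q_H - (77q_H + (3/2)q_H²). Setting ∂π_H/∂q_H = 0: 354 - 5q_H - (q_D) = 0.
Drake's profit: π_D = (431 - Q)q_D - (155q_D + (1/2)q_D²). Setting ∂π_D/∂q_D = 0: 276 - 3q_D - (q_H) = 0.
So q_H = (354 - q_D)/5 and q_D = (276 - q_H)/3.
Substituting one into the other gives q_H = 393/7 and q_D = 513/7.
Total output Q = 393/7 + 513/7 = 906/7.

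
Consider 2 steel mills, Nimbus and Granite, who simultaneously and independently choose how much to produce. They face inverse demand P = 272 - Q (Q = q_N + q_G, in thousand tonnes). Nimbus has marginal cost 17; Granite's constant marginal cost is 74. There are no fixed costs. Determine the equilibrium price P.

121

Nimbus's profit: π_N = (272 - Q)q_N - (17q_N). Setting ∂π_N/∂q_N = 0: 255 - 2q_N - (q_G) = 0.
Granite's first-order condition: 198 - 2q_G - (q_N) = 0.
Rearranging gives the reaction functions q_N = (255 - q_G)/2 and q_G = (198 - q_N)/2.
Substituting one into the other gives q_N = 104 and q_G = 47.
Total output Q = 151, so price P = 272 - 151 = 121.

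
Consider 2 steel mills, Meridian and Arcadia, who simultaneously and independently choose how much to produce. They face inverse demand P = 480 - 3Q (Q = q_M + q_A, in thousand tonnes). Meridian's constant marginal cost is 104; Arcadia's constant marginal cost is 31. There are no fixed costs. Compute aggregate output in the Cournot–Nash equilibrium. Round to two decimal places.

91.67

Meridian's profit: π_M = (480 - 3Q)q_M - (104q_M). Setting ∂π_M/∂q_M = 0: 376 - 6q_M - 3(q_A) = 0.
Arcadia's first-order condition: 449 - 6q_A - 3(q_M) = 0.
So q_M = (376 - 3q_A)/6 and q_A = (449 - 3q_M)/6.
Substituting one into the other gives q_M = 101/3 and q_A = 58.
Total output Q = 101/3 + 58 = 275/3.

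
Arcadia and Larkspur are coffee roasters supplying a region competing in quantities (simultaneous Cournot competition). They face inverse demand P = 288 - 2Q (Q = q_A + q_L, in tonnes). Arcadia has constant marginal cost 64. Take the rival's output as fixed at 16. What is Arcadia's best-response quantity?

48

With the rival's output fixed at 16, Arcadia's profit is π_A = (288 - 2·16 - 2q_A)q_A - (64q_A) = (256 - 2q_A)q_A - (64q_A).
∂π_A/∂q_A = 192 - 4q_A = 0, so q_A = 48.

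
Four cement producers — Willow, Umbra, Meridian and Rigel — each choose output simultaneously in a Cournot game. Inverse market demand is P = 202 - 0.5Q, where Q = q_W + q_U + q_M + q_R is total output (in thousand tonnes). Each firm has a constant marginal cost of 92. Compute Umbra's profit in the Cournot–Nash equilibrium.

968

Each firm earns π_i = (202 - 0.5Q)q_i - 92q_i.
Setting ∂π_i/∂q_i = 0 with rivals' quantities fixed: 110 - q_i - (1/2)·Σ_{j≠i} q_j = 0.
By symmetry each firm produces the same amount; substituting Σ_{j≠i} q_j = 3q_i yields q_i = 110/(5/2) = 44.
Price P = 202 - (1/2)·176 = 114.
Umbra's profit: (114 - 92)·44 = 968.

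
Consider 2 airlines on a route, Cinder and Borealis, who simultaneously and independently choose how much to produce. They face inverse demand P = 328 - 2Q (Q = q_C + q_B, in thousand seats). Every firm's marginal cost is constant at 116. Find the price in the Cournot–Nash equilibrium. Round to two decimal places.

A representative firm's profit is π_i = q_i(328 - 2Q) - 116q_i.
Setting ∂π_i/∂q_i = 0 with rivals' quantities fixed: 212 - 4q_i - 2q_j = 0.
By symmetry each firm produces the same amount; substituting q_j = q_i yields q_i = 212/6 = 106/3.
Total output Q = 212/3, so price P = 328 - 2·(212/3) = 560/3.

186.67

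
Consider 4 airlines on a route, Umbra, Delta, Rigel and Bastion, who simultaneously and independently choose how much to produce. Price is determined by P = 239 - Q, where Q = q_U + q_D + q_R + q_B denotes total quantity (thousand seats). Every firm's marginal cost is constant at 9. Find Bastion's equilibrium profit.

Each firm earns π_i = (239 - Q)q_i - 9q_i.
First-order condition (treating rivals' output as given): 230 - 2q_i - Σ_{j≠i} q_j = 0.
With identical firms every q_j equals q_i, so Σ_{j≠i} q_j = 3q_i and 230 = 5q_i, giving q_i = 46.
Price P = 239 - 184 = 55.
Bastion's profit: (55 - 9)·46 = 2116.

2116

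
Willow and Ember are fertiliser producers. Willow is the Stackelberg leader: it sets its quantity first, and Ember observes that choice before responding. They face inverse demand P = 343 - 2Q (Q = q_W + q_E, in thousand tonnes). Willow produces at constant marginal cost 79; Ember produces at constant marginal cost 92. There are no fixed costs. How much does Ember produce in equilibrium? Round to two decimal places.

28.13

The follower Ember best-responds to any q_W: π_E = (343 - 2Q)q_E - 92q_E.
Follower FOC: 251 - 2q_W - 4q_E = 0, so q_E(q_W) = (251 - 2q_W)/4.
The leader anticipates this reaction. Substituting into P = 343 - 2Q gives P = 435/2 - q_W, so π_W = (435/2 - q_W)q_W - 79q_W.
Leader FOC: 277/2 - 2q_W = 0, so q_W = 277/4.
Then q_E = (251 - 2·(277/4))/4 = 225/8.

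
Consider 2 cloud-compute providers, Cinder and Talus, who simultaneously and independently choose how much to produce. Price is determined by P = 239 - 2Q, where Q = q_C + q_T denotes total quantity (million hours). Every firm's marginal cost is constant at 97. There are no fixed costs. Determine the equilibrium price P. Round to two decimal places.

Each firm earns π_i = (239 - 2Q)q_i - 97q_i.
First-order condition (treating rivals' output as given): 142 - 4q_i - 2q_j = 0.
With identical firms every q_j equals q_i, so q_j = q_i and 142 = 6q_i, giving q_i = 71/3.
Total output Q = 142/3, so price P = 239 - 2·(142/3) = 433/3.

144.33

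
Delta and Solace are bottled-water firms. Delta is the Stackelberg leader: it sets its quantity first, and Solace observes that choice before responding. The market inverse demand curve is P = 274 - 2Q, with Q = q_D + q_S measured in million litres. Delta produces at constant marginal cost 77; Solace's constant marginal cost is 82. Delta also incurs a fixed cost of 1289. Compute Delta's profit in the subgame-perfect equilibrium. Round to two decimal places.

1261.25

Solve by backward induction. Given q_D, the follower Solace maximises π_S = (274 - 2q_D - 2q_S)q_S - 82q_S.
∂π_S/∂q_S = 192 - 2q_D - 4q_S = 0 gives the reaction function q_S = (192 - 2q_D)/4.
Delta substitutes q_S(q_D) into its own profit: π_D = q_D(274 - 2q_D - (192 - 2q_D)/2) - 77q_D = (178 - q_D)q_D - 77q_D.
The leader's first-order condition 101 - 2q_D = 0 yields q_D = 101/2.
Then q_S = (192 - 2·(101/2))/4 = 91/4.
Price P = 274 - 2·(293/4) = 255/2.
Delta's profit: (255/2 - 77)·(101/2) - 1289 = 1261.2500.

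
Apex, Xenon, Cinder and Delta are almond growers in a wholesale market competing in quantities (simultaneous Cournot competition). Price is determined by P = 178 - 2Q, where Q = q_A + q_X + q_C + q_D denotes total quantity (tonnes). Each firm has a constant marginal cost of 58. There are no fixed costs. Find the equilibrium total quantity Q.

48

A representative firm's profit is π_i = q_i(178 - 2Q) - 58q_i.
First-order condition (treating rivals' output as given): 120 - 4q_i - 2·Σ_{j≠i} q_j = 0.
By symmetry each firm produces the same amount; substituting Σ_{j≠i} q_j = 3q_i yields q_i = 120/10 = 12.
Total output Q = 12 + 12 + 12 + 12 = 48.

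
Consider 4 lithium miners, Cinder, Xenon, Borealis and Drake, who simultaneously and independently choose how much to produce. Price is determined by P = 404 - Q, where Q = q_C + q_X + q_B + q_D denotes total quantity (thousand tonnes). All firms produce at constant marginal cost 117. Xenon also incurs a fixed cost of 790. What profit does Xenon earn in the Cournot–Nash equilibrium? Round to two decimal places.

2504.76

A representative firm's profit is π_i = q_i(404 - Q) - 117q_i.
First-order condition (treating rivals' output as given): 287 - 2q_i - Σ_{j≠i} q_j = 0.
By symmetry each firm produces the same amount; substituting Σ_{j≠i} q_j = 3q_i yields q_i = 287/5.
Price P = 404 - 1148/5 = 872/5.
Xenon's profit: (872/5 - 117)·(287/5) - 790 = 2504.7600.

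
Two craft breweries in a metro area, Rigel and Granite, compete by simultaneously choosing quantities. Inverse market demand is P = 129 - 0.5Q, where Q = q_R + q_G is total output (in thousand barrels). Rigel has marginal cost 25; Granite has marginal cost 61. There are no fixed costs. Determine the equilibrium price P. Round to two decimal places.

71.67

Rigel's profit: π_R = (129 - 0.5Q)q_R - (25q_R). Setting ∂π_R/∂q_R = 0: 104 - q_R - (1/2)(q_G) = 0.
Granite's first-order condition: 68 - q_G - (1/2)(q_R) = 0.
Best responses: q_R = (104 - (1/2)q_G), q_G = (68 - (1/2)q_R).
Solving the pair: q_R = 280/3, q_G = 64/3.
Total output Q = 344/3, so price P = 129 - (1/2)·(344/3) = 215/3.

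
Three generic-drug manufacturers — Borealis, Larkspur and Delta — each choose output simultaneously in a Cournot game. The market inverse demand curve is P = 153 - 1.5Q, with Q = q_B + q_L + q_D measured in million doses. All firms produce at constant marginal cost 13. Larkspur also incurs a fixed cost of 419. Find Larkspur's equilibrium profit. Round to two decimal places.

397.67

Each firm earns π_i = (153 - 1.5Q)q_i - 13q_i.
Setting ∂π_i/∂q_i = 0 with rivals' quantities fixed: 140 - 3q_i - (3/2)·Σ_{j≠i} q_j = 0.
With identical firms every q_j equals q_i, so Σ_{j≠i} q_j = 2q_i and 140 = 6q_i, giving q_i = 70/3.
Price P = 153 - (3/2)·70 = 48.
Larkspur's profit: (48 - 13)·(70/3) - 419 = 1193/3.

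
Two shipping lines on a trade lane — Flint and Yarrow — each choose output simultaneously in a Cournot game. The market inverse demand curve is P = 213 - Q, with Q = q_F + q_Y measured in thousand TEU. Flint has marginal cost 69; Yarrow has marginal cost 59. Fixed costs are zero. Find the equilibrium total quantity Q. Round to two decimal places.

Flint's profit: π_F = (213 - Q)q_F - (69q_F). Setting ∂π_F/∂q_F = 0: 144 - 2q_F - (q_Y) = 0.
Yarrow's first-order condition: 154 - 2q_Y - (q_F) = 0.
Best responses: q_F = (144 - q_Y)/2, q_Y = (154 - q_F)/2.
Substituting one into the other gives q_F = 134/3 and q_Y = 164/3.
Total output Q = 134/3 + 164/3 = 298/3.

99.33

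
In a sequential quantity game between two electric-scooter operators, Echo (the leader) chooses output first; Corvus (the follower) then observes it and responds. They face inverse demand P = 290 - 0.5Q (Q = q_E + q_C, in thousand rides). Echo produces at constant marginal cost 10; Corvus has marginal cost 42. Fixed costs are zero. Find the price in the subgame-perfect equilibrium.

Solve by backward induction. Given q_E, the follower Corvus maximises π_C = (290 - (1/2)q_E - (1/2)q_C)q_C - 42q_C.
∂π_C/∂q_C = 248 - (1/2)q_E - q_C = 0 gives the reaction function q_C = (248 - (1/2)q_E).
Echo substitutes q_C(q_E) into its own profit: π_E = q_E(290 - (1/2)q_E - (248 - (1/2)q_E)/2) - 10q_E = (166 - (1/4)q_E)q_E - 10q_E.
Maximising: ∂π_E/∂q_E = 156 - (1/2)q_E = 0, giving q_E = 312.
Then q_C = (248 - (1/2)·312) = 92.
Total output Q = 404, so price P = 290 - (1/2)·404 = 88.

88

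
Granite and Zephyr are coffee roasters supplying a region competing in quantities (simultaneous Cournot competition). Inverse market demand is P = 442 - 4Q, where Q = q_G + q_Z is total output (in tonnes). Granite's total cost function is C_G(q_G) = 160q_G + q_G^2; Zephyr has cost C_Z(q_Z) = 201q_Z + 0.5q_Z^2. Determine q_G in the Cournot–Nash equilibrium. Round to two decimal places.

Granite's profit: π_G = (442 - 4Q)q_G - (160q_G + q_G²). Setting ∂π_G/∂q_G = 0: 282 - 10q_G - 4(q_Z) = 0.
Zephyr's profit: π_Z = (442 - 4Q)q_Z - (201q_Z + (1/2)q_Z²). Setting ∂π_Z/∂q_Z = 0: 241 - 9q_Z - 4(q_G) = 0.
Rearranging gives the reaction functions q_G = (282 - 4q_Z)/10 and q_Z = (241 - 4q_G)/9.
Solving the pair: q_G = 787/37, q_Z = 641/37.

21.27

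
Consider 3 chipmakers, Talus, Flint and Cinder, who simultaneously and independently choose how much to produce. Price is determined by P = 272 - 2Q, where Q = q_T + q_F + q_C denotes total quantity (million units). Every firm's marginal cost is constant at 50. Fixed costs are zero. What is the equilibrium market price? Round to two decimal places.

A representative firm's profit is π_i = q_i(272 - 2Q) - 50q_i.
Setting ∂π_i/∂q_i = 0 with rivals' quantities fixed: 222 - 4q_i - 2·Σ_{j≠i} q_j = 0.
With identical firms every q_j equals q_i, so Σ_{j≠i} q_j = 2q_i and 222 = 8q_i, giving q_i = 111/4.
Total output Q = 333/4, so price P = 272 - 2·(333/4) = 211/2.

105.50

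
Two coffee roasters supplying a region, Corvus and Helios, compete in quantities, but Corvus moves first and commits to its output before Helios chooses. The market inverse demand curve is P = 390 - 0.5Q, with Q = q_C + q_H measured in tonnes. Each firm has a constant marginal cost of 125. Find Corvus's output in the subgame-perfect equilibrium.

Solve by backward induction. Given q_C, the follower Helios maximises π_H = (390 - (1/2)q_C - (1/2)q_H)q_H - 125q_H.
Follower FOC: 265 - (1/2)q_C - q_H = 0, so q_H(q_C) = (265 - (1/2)q_C).
Corvus substitutes q_H(q_C) into its own profit: π_C = q_C(390 - (1/2)q_C - (265 - (1/2)q_C)/2) - 125q_C = (515/2 - (1/4)q_C)q_C - 125q_C.
The leader's first-order condition 265/2 - (1/2)q_C = 0 yields q_C = 265.
Then q_H = (265 - (1/2)·265) = 265/2.

265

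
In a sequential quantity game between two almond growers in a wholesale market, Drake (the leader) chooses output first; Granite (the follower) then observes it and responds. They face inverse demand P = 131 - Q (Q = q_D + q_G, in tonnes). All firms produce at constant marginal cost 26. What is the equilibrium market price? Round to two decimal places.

52.25

The follower Granite best-responds to any q_D: π_G = (131 - Q)q_G - 26q_G.
Setting the follower's marginal profit to zero, 105 - q_D - 2q_G = 0, i.e. q_G = (105 - q_D)/2.
Drake substitutes q_G(q_D) into its own profit: π_D = q_D(131 - q_D - (105 - q_D)/2) - 26q_D = (157/2 - (1/2)q_D)q_D - 26q_D.
Leader FOC: 105/2 - q_D = 0, so q_D = 105/2.
Then q_G = (105 - 105/2)/2 = 105/4.
Total output Q = 315/4, so price P = 131 - 315/4 = 209/4.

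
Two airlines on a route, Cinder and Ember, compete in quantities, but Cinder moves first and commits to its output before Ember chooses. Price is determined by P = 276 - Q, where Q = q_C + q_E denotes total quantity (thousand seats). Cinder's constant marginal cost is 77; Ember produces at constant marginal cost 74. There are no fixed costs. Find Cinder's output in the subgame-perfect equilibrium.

98

The follower Ember best-responds to any q_C: π_E = (276 - Q)q_E - 74q_E.
Follower FOC: 202 - q_C - 2q_E = 0, so q_E(q_C) = (202 - q_C)/2.
Cinder substitutes q_E(q_C) into its own profit: π_C = q_C(276 - q_C - (202 - q_C)/2) - 77q_C = (175 - (1/2)q_C)q_C - 77q_C.
Maximising: ∂π_C/∂q_C = 98 - q_C = 0, giving q_C = 98.
Then q_E = (202 - 98)/2 = 52.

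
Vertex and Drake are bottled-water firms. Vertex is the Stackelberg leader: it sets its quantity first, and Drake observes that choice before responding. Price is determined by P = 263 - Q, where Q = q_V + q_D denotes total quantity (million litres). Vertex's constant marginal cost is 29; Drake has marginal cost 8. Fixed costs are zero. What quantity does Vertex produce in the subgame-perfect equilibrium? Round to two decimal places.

106.50

The follower Drake best-responds to any q_V: π_D = (263 - Q)q_D - 8q_D.
Setting the follower's marginal profit to zero, 255 - q_V - 2q_D = 0, i.e. q_D = (255 - q_V)/2.
Vertex substitutes q_D(q_V) into its own profit: π_V = q_V(263 - q_V - (255 - q_V)/2) - 29q_V = (271/2 - (1/2)q_V)q_V - 29q_V.
Maximising: ∂π_V/∂q_V = 213/2 - q_V = 0, giving q_V = 213/2.
Then q_D = (255 - 213/2)/2 = 297/4.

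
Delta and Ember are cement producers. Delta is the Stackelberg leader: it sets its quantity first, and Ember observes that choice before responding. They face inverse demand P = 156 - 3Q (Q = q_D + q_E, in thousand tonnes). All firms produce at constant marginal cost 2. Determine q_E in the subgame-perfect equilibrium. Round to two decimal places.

Solve by backward induction. Given q_D, the follower Ember maximises π_E = (156 - 3q_D - 3q_E)q_E - 2q_E.
∂π_E/∂q_E = 154 - 3q_D - 6q_E = 0 gives the reaction function q_E = (154 - 3q_D)/6.
Delta substitutes q_E(q_D) into its own profit: π_D = q_D(156 - 3q_D - (154 - 3q_D)/2) - 2q_D = (79 - (3/2)q_D)q_D - 2q_D.
Leader FOC: 77 - 3q_D = 0, so q_D = 77/3.
Then q_E = (154 - 3·(77/3))/6 = 77/6.

12.83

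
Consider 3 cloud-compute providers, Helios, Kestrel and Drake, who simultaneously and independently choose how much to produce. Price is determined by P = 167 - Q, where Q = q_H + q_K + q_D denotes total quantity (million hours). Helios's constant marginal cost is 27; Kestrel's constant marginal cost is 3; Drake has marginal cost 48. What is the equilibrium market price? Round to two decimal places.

61.25

Helios's profit: π_H = (167 - Q)q_H - (27q_H). Setting ∂π_H/∂q_H = 0: 140 - 2q_H - (q_K + q_D) = 0.
Kestrel's profit: π_K = (167 - Q)q_K - (3q_K). Setting ∂π_K/∂q_K = 0: 164 - 2q_K - (q_H + q_D) = 0.
Drake's profit: π_D = (167 - Q)q_D - (48q_D). Setting ∂π_D/∂q_D = 0: 119 - 2q_D - (q_H + q_K) = 0.
Adding the 3 first-order conditions: 423 − 4Q = 0, so Q = 423/4.
Back-substituting: q_H = (140 − 423/4) = 137/4, q_K = (164 − 423/4) = 233/4, q_D = (119 − 423/4) = 53/4.
Total output Q = 423/4, so price P = 167 - 423/4 = 245/4.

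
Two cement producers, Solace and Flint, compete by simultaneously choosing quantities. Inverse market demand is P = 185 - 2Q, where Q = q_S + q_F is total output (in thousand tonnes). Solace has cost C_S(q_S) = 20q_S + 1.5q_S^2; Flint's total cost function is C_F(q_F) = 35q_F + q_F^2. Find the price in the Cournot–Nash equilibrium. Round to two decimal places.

Solace's profit: π_S = (185 - 2Q)q_S - (20q_S + (3/2)q_S²). Setting ∂π_S/∂q_S = 0: 165 - 7q_S - 2(q_F) = 0.
Flint's first-order condition: 150 - 6q_F - 2(q_S) = 0.
Rearranging gives the reaction functions q_S = (165 - 2q_F)/7 and q_F = (150 - 2q_S)/6.
Substituting one into the other gives q_S = 345/19 and q_F = 360/19.
Total output Q = 705/19, so price P = 185 - 2·(705/19) = 110.7895.

110.79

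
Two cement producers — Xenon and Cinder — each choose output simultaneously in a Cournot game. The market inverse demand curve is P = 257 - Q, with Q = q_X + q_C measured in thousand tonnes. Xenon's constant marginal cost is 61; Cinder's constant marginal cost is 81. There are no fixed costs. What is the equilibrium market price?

133

Xenon's profit: π_X = (257 - Q)q_X - (61q_X). Setting ∂π_X/∂q_X = 0: 196 - 2q_X - (q_C) = 0.
Cinder's profit: π_C = (257 - Q)q_C - (81q_C). Setting ∂π_C/∂q_C = 0: 176 - 2q_C - (q_X) = 0.
So q_X = (196 - q_C)/2 and q_C = (176 - q_X)/2.
Substituting one into the other gives q_X = 72 and q_C = 52.
Total output Q = 124, so price P = 257 - 124 = 133.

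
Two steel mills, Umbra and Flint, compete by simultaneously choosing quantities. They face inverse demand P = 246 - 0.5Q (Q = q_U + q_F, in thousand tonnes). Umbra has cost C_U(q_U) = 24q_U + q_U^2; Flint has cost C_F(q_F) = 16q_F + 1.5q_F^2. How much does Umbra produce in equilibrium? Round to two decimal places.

65.79

Umbra's profit: π_U = (246 - 0.5Q)q_U - (24q_U + q_U²). Setting ∂π_U/∂q_U = 0: 222 - 3q_U - (1/2)(q_F) = 0.
Flint's profit: π_F = (246 - 0.5Q)q_F - (16q_F + (3/2)q_F²). Setting ∂π_F/∂q_F = 0: 230 - 4q_F - (1/2)(q_U) = 0.
So q_U = (222 - (1/2)q_F)/3 and q_F = (230 - (1/2)q_U)/4.
Substituting one into the other gives q_U = 65.7872 and q_F = 49.2766.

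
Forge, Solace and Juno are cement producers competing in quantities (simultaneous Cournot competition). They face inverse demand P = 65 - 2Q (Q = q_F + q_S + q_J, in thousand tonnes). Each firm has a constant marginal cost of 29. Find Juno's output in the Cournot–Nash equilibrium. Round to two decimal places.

A representative firm's profit is π_i = q_i(65 - 2Q) - 29q_i.
Setting ∂π_i/∂q_i = 0 with rivals' quantities fixed: 36 - 4q_i - 2·Σ_{j≠i} q_j = 0.
By symmetry each firm produces the same amount; substituting Σ_{j≠i} q_j = 2q_i yields q_i = 36/8 = 9/2.

4.50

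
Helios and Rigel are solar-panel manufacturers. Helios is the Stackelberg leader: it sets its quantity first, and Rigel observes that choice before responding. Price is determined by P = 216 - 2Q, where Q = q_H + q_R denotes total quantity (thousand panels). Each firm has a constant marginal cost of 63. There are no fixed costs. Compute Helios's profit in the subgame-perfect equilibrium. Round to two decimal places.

Solve by backward induction. Given q_H, the follower Rigel maximises π_R = (216 - 2q_H - 2q_R)q_R - 63q_R.
Follower FOC: 153 - 2q_H - 4q_R = 0, so q_R(q_H) = (153 - 2q_H)/4.
The leader anticipates this reaction. Substituting into P = 216 - 2Q gives P = 279/2 - q_H, so π_H = (279/2 - q_H)q_H - 63q_H.
Maximising: ∂π_H/∂q_H = 153/2 - 2q_H = 0, giving q_H = 153/4.
Then q_R = (153 - 2·(153/4))/4 = 153/8.
Price P = 216 - 2·(459/8) = 405/4.
Helios's profit: (405/4 - 63)·(153/4) = 1463.0625.

1463.06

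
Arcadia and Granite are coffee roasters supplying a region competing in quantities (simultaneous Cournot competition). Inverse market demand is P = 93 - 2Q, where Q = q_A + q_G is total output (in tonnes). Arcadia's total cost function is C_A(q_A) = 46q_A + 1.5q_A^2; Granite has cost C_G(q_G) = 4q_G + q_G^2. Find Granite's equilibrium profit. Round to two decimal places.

581.39

Arcadia's profit: π_A = (93 - 2Q)q_A - (46q_A + (3/2)q_A²). Setting ∂π_A/∂q_A = 0: 47 - 7q_A - 2(q_G) = 0.
Granite's first-order condition: 89 - 6q_G - 2(q_A) = 0.
Best responses: q_A = (47 - 2q_G)/7, q_G = (89 - 2q_A)/6.
Substituting one into the other gives q_A = 52/19 and q_G = 529/38.
Price P = 93 - 2·(633/38) = 1134/19.
Granite's profit: (1134/19)·(529/38) - 4·(529/38) - (529/38)² = 581.3871.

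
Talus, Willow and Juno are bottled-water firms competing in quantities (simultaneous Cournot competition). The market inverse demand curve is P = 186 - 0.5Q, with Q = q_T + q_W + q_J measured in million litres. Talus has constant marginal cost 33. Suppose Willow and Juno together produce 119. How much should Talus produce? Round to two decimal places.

With rivals' combined output fixed at 119, Talus's profit is π_T = (186 - (1/2)·119 - (1/2)q_T)q_T - (33q_T) = (253/2 - (1/2)q_T)q_T - (33q_T).
∂π_T/∂q_T = 187/2 - q_T = 0, so q_T = 187/2.

93.50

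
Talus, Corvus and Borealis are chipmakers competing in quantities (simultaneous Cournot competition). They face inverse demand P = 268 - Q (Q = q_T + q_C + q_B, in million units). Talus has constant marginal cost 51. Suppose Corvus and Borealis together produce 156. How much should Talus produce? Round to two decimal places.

With rivals' combined output fixed at 156, Talus's profit is π_T = (268 - 156 - q_T)q_T - (51q_T) = (112 - q_T)q_T - (51q_T).
∂π_T/∂q_T = 61 - 2q_T = 0, so q_T = 61/2.

30.50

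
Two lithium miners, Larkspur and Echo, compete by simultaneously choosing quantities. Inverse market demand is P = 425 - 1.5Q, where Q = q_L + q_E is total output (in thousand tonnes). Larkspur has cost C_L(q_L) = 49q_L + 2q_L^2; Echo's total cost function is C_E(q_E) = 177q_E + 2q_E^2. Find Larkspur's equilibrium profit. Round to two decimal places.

8179.40

Larkspur's profit: π_L = (425 - 1.5Q)q_L - (49q_L + 2q_L²). Setting ∂π_L/∂q_L = 0: 376 - 7q_L - (3/2)(q_E) = 0.
Echo's first-order condition: 248 - 7q_E - (3/2)(q_L) = 0.
Best responses: q_L = (376 - (3/2)q_E)/7, q_E = (248 - (3/2)q_L)/7.
Substituting one into the other gives q_L = 48.3422 and q_E = 25.0695.
Price P = 425 - (3/2)·(1248/17) = 314.8824.
Larkspur's profit: 314.8824·48.3422 - 49·48.3422 - 2·48.3422² = 8179.4046.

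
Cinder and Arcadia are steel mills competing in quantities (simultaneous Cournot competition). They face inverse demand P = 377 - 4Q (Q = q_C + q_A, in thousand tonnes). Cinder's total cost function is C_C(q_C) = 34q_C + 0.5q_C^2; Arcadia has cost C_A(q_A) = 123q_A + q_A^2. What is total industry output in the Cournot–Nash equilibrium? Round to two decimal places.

44.97

Cinder's profit: π_C = (377 - 4Q)q_C - (34q_C + (1/2)q_C²). Setting ∂π_C/∂q_C = 0: 343 - 9q_C - 4(q_A) = 0.
Arcadia's first-order condition: 254 - 10q_A - 4(q_C) = 0.
So q_C = (343 - 4q_A)/9 and q_A = (254 - 4q_C)/10.
Substituting one into the other gives q_C = 1207/37 and q_A = 457/37.
Total output Q = 1207/37 + 457/37 = 1664/37.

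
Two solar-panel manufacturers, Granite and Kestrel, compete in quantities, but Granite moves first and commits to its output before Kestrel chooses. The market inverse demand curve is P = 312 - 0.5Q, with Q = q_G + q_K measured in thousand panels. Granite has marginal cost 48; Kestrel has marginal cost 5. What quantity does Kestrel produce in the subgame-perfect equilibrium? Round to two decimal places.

196.50

Solve by backward induction. Given q_G, the follower Kestrel maximises π_K = (312 - (1/2)q_G - (1/2)q_K)q_K - 5q_K.
Setting the follower's marginal profit to zero, 307 - (1/2)q_G - q_K = 0, i.e. q_K = (307 - (1/2)q_G).
Granite substitutes q_K(q_G) into its own profit: π_G = q_G(312 - (1/2)q_G - (307 - (1/2)q_G)/2) - 48q_G = (317/2 - (1/4)q_G)q_G - 48q_G.
Maximising: ∂π_G/∂q_G = 221/2 - (1/2)q_G = 0, giving q_G = 221.
Then q_K = (307 - (1/2)·221) = 393/2.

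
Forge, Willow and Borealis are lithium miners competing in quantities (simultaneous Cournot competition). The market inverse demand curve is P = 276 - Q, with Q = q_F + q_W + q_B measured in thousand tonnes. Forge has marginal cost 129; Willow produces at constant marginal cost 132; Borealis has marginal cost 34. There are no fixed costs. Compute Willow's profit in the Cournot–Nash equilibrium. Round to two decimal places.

Forge's profit: π_F = (276 - Q)q_F - (129q_F). Setting ∂π_F/∂q_F = 0: 147 - 2q_F - (q_W + q_B) = 0.
Willow's profit: π_W = (276 - Q)q_W - (132q_W). Setting ∂π_W/∂q_W = 0: 144 - 2q_W - (q_F + q_B) = 0.
Borealis's first-order condition: 242 - 2q_B - (q_F + q_W) = 0.
Summing all 3 equations gives 533 − 4Q = 0, hence Q = 533/4.
Back-substituting: q_F = (147 − 533/4) = 55/4, q_W = (144 − 533/4) = 43/4, q_B = (242 − 533/4) = 435/4.
Price P = 276 - 533/4 = 571/4.
Willow's profit: (571/4 - 132)·(43/4) = 1849/16.

115.56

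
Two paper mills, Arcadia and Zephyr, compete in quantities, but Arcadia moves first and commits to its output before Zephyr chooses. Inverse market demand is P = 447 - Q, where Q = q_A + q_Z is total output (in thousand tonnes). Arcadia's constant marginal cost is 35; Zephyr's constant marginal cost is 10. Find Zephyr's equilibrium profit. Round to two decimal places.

The follower Zephyr best-responds to any q_A: π_Z = (447 - Q)q_Z - 10q_Z.
∂π_Z/∂q_Z = 437 - q_A - 2q_Z = 0 gives the reaction function q_Z = (437 - q_A)/2.
The leader anticipates this reaction. Substituting into P = 447 - Q gives P = 457/2 - (1/2)q_A, so π_A = (457/2 - (1/2)q_A)q_A - 35q_A.
Maximising: ∂π_A/∂q_A = 387/2 - q_A = 0, giving q_A = 387/2.
Then q_Z = (437 - 387/2)/2 = 487/4.
Price P = 447 - 1261/4 = 527/4.
Zephyr's profit: (527/4 - 10)·(487/4) = 14823.0625.

14823.06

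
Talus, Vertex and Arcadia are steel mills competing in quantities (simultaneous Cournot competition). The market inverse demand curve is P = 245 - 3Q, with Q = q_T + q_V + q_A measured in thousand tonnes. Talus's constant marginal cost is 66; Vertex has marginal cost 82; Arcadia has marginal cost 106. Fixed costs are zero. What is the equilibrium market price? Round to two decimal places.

Talus's profit: π_T = (245 - 3Q)q_T - (66q_T). Setting ∂π_T/∂q_T = 0: 179 - 6q_T - 3(q_V + q_A) = 0.
Vertex's profit: π_V = (245 - 3Q)q_V - (82q_V). Setting ∂π_V/∂q_V = 0: 163 - 6q_V - 3(q_T + q_A) = 0.
Arcadia's first-order condition: 139 - 6q_A - 3(q_T + q_V) = 0.
Adding the 3 first-order conditions: 481 − 12Q = 0, so Q = 481/12.
Back-substituting: q_T = (179 − 481/4)/3 = 235/12, q_V = (163 − 481/4)/3 = 57/4, q_A = (139 − 481/4)/3 = 25/4.
Total output Q = 481/12, so price P = 245 - 3·(481/12) = 499/4.

124.75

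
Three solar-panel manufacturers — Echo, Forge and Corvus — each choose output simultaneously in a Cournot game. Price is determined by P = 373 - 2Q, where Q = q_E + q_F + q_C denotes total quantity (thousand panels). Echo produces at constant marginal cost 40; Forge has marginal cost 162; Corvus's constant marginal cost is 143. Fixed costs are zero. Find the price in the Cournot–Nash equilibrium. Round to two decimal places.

Echo's profit: π_E = (373 - 2Q)q_E - (40q_E). Setting ∂π_E/∂q_E = 0: 333 - 4q_E - 2(q_F + q_C) = 0.
Forge's profit: π_F = (373 - 2Q)q_F - (162q_F). Setting ∂π_F/∂q_F = 0: 211 - 4q_F - 2(q_E + q_C) = 0.
Corvus's profit: π_C = (373 - 2Q)q_C - (143q_C). Setting ∂π_C/∂q_C = 0: 230 - 4q_C - 2(q_E + q_F) = 0.
Adding the 3 first-order conditions: 774 − 8Q = 0, so Q = 387/4.
Back-substituting: q_E = (333 − 387/2)/2 = 279/4, q_F = (211 − 387/2)/2 = 35/4, q_C = (230 − 387/2)/2 = 73/4.
Total output Q = 387/4, so price P = 373 - 2·(387/4) = 359/2.

179.50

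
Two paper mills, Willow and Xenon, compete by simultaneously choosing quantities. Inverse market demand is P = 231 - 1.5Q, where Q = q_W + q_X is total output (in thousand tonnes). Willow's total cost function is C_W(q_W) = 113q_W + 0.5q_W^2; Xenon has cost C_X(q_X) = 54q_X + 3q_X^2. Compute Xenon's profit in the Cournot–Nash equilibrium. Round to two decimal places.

1113.92

Willow's profit: π_W = (231 - 1.5Q)q_W - (113q_W + (1/2)q_W²). Setting ∂π_W/∂q_W = 0: 118 - 4q_W - (3/2)(q_X) = 0.
Xenon's first-order condition: 177 - 9q_X - (3/2)(q_W) = 0.
Rearranging gives the reaction functions q_W = (118 - (3/2)q_X)/4 and q_X = (177 - (3/2)q_W)/9.
Solving the pair: q_W = 118/5, q_X = 236/15.
Price P = 231 - (3/2)·(118/3) = 172.
Xenon's profit: 172·(236/15) - 54·(236/15) - 3(236/15)² = 1113.9200.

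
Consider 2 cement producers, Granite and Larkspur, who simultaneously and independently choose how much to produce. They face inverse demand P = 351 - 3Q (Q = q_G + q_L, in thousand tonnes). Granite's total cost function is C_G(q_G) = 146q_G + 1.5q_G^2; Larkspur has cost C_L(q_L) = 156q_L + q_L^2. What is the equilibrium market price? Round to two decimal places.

Granite's profit: π_G = (351 - 3Q)q_G - (146q_G + (3/2)q_G²). Setting ∂π_G/∂q_G = 0: 205 - 9q_G - 3(q_L) = 0.
Larkspur's profit: π_L = (351 - 3Q)q_L - (156q_L + q_L²). Setting ∂π_L/∂q_L = 0: 195 - 8q_L - 3(q_G) = 0.
Rearranging gives the reaction functions q_G = (205 - 3q_L)/9 and q_L = (195 - 3q_G)/8.
Solving the pair: q_G = 1055/63, q_L = 380/21.
Total output Q = 34.8413, so price P = 351 - 3·34.8413 = 246.4762.

246.48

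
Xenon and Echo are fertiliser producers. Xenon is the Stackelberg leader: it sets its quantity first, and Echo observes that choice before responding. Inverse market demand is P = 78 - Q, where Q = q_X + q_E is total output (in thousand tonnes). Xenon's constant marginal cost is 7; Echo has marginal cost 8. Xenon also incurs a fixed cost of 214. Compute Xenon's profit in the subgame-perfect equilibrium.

Solve by backward induction. Given q_X, the follower Echo maximises π_E = (78 - q_X - q_E)q_E - 8q_E.
∂π_E/∂q_E = 70 - q_X - 2q_E = 0 gives the reaction function q_E = (70 - q_X)/2.
Xenon substitutes q_E(q_X) into its own profit: π_X = q_X(78 - q_X - (70 - q_X)/2) - 7q_X = (43 - (1/2)q_X)q_X - 7q_X.
Maximising: ∂π_X/∂q_X = 36 - q_X = 0, giving q_X = 36.
Then q_E = (70 - 36)/2 = 17.
Price P = 78 - 53 = 25.
Xenon's profit: (25 - 7)·36 - 214 = 434.

434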